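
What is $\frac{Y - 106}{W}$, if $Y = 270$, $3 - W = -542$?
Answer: $\frac{164}{545} \approx 0.30092$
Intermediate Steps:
$W = 545$ ($W = 3 - -542 = 3 + 542 = 545$)
$\frac{Y - 106}{W} = \frac{270 - 106}{545} = \left(270 - 106\right) \frac{1}{545} = 164 \cdot \frac{1}{545} = \frac{164}{545}$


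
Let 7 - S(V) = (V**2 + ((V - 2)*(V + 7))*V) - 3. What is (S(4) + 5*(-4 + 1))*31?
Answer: -3379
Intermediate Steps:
S(V) = 10 - V**2 - V*(-2 + V)*(7 + V) (S(V) = 7 - ((V**2 + ((V - 2)*(V + 7))*V) - 3) = 7 - ((V**2 + ((-2 + V)*(7 + V))*V) - 3) = 7 - ((V**2 + V*(-2 + V)*(7 + V)) - 3) = 7 - (-3 + V**2 + V*(-2 + V)*(7 + V)) = 7 + (3 - V**2 - V*(-2 + V)*(7 + V)) = 10 - V**2 - V*(-2 + V)*(7 + V))
(S(4) + 5*(-4 + 1))*31 = ((10 - 1*4**3 - 6*4**2 + 14*4) + 5*(-4 + 1))*31 = ((10 - 1*64 - 6*16 + 56) + 5*(-3))*31 = ((10 - 64 - 96 + 56) - 15)*31 = (-94 - 15)*31 = -109*31 = -3379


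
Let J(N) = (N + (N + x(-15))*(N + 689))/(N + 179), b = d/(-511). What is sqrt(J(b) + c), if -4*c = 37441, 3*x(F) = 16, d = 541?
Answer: I*sqrt(11346969143373495765)/34848156 ≈ 96.663*I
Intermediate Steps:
b = -541/511 (b = 541/(-511) = 541*(-1/511) = -541/511 ≈ -1.0587)
x(F) = 16/3 (x(F) = (1/3)*16 = 16/3)
c = -37441/4 (c = -1/4*37441 = -37441/4 ≈ -9360.3)
J(N) = (N + (689 + N)*(16/3 + N))/(179 + N) (J(N) = (N + (N + 16/3)*(N + 689))/(N + 179) = (N + (16/3 + N)*(689 + N))/(179 + N) = (N + (689 + N)*(16/3 + N))/(179 + N))
sqrt(J(b) + c) = sqrt((11024 + 3*(-541/511)**2 + 2086*(-541/511))/(3*(179 - 541/511)) - 37441/4) = sqrt((11024 + 3*(292681/261121) - 161218/73)/(3*(90928/511)) - 37441/4) = sqrt((1/3)*(511/90928)*(11024 + 878043/261121 - 161218/73) - 37441/4) = sqrt((1/3)*(511/90928)*(2302799161/261121) - 37441/4) = sqrt(2302799161/139392624 - 37441/4) = sqrt(-1302447009635/139392624) = I*sqrt(11346969143373495765)/34848156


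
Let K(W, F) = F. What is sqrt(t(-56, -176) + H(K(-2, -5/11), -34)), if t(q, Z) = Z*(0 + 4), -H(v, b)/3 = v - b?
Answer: I*sqrt(97361)/11 ≈ 28.366*I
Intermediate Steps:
H(v, b) = -3*v + 3*b (H(v, b) = -3*(v - b) = -3*v + 3*b)
t(q, Z) = 4*Z (t(q, Z) = Z*4 = 4*Z)
sqrt(t(-56, -176) + H(K(-2, -5/11), -34)) = sqrt(4*(-176) + (-(-15)/11 + 3*(-34))) = sqrt(-704 + (-(-15)/11 - 102)) = sqrt(-704 + (-3*(-5/11) - 102)) = sqrt(-704 + (15/11 - 102)) = sqrt(-704 - 1107/11) = sqrt(-8851/11) = I*sqrt(97361)/11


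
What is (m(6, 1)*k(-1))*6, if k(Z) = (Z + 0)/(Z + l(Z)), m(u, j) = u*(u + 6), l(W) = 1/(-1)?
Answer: 216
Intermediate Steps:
l(W) = -1
m(u, j) = u*(6 + u)
k(Z) = Z/(-1 + Z) (k(Z) = (Z + 0)/(Z - 1) = Z/(-1 + Z))
(m(6, 1)*k(-1))*6 = ((6*(6 + 6))*(-1/(-1 - 1)))*6 = ((6*12)*(-1/(-2)))*6 = (72*(-1*(-½)))*6 = (72*(½))*6 = 36*6 = 216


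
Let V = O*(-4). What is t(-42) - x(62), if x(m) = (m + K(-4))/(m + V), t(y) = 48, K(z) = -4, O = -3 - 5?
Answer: 2227/47 ≈ 47.383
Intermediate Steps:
O = -8
V = 32 (V = -8*(-4) = 32)
x(m) = (-4 + m)/(32 + m) (x(m) = (m - 4)/(m + 32) = (-4 + m)/(32 + m))
t(-42) - x(62) = 48 - (-4 + 62)/(32 + 62) = 48 - 58/94 = 48 - 1*29/47 = 48 - 29/47 = 2227/47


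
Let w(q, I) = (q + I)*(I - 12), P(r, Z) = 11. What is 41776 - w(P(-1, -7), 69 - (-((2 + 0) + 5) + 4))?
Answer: 36796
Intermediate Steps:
w(q, I) = (-12 + I)*(I + q) (w(q, I) = (I + q)*(-12 + I) = (-12 + I)*(I + q))
41776 - w(P(-1, -7), 69 - (-((2 + 0) + 5) + 4)) = 41776 - ((69 - (-((2 + 0) + 5) + 4))² - 12*(69 - (-((2 + 0) + 5) + 4)) - 12*11 + (69 - (-((2 + 0) + 5) + 4))*11) = 41776 - ((69 - (-(2 + 5) + 4))² - 12*(69 - (-(2 + 5) + 4)) - 132 + (69 - (-(2 + 5) + 4))*11) = 41776 - ((69 - (-1*7 + 4))² - 12*(69 - (-1*7 + 4)) - 132 + (69 - (-1*7 + 4))*11) = 41776 - ((69 - (-7 + 4))² - 12*(69 - (-7 + 4)) - 132 + (69 - (-7 + 4))*11) = 41776 - ((69 - 1*(-3))² - 12*(69 - 1*(-3)) - 132 + (69 - 1*(-3))*11) = 41776 - ((69 + 3)² - 12*(69 + 3) - 132 + (69 + 3)*11) = 41776 - (72² - 12*72 - 132 + 72*11) = 41776 - (5184 - 864 - 132 + 792) = 41776 - 1*4980 = 41776 - 4980 = 36796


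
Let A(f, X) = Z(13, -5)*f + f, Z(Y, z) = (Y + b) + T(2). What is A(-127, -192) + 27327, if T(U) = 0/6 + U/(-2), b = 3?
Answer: 25295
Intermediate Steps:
T(U) = -U/2 (T(U) = 0*(⅙) + U*(-½) = 0 - U/2 = -U/2)
Z(Y, z) = 2 + Y (Z(Y, z) = (Y + 3) - ½*2 = (3 + Y) - 1 = 2 + Y)
A(f, X) = 16*f (A(f, X) = (2 + 13)*f + f = 15*f + f = 16*f)
A(-127, -192) + 27327 = 16*(-127) + 27327 = -2032 + 27327 = 25295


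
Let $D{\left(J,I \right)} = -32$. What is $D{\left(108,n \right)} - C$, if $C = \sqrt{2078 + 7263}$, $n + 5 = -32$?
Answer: $-32 - \sqrt{9341} \approx -128.65$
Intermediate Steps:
$n = -37$ ($n = -5 - 32 = -37$)
$C = \sqrt{9341} \approx 96.649$
$D{\left(108,n \right)} - C = -32 - \sqrt{9341}$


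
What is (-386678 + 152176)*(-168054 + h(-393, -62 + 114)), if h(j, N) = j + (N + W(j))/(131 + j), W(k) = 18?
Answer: 5174659957184/131 ≈ 3.9501e+10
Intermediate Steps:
h(j, N) = j + (18 + N)/(131 + j) (h(j, N) = j + (N + 18)/(131 + j) = j + (18 + N)/(131 + j))
(-386678 + 152176)*(-168054 + h(-393, -62 + 114)) = (-386678 + 152176)*(-168054 + (18 + (-62 + 114) + (-393)**2 + 131*(-393))/(131 - 393)) = -234502*(-168054 + (18 + 52 + 154449 - 51483)/(-262)) = -234502*(-168054 - 1/262*103036) = -234502*(-168054 - 51518/131) = -234502*(-22066592/131) = 5174659957184/131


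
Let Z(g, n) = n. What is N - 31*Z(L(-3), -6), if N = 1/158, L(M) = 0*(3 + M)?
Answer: 29389/158 ≈ 186.01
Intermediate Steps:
L(M) = 0
N = 1/158 ≈ 0.0063291
N - 31*Z(L(-3), -6) = 1/158 - 31*(-6) = 1/158 + 186 = 29389/158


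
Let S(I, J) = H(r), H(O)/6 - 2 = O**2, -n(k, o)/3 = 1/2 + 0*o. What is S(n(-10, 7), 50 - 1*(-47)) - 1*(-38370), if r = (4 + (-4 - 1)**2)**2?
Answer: 4282068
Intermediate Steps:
n(k, o) = -3/2 (n(k, o) = -3*(1/2 + 0*o) = -3*(1/2 + 0) = -3*1/2 = -3/2)
r = 841 (r = (4 + (-5)**2)**2 = (4 + 25)**2 = 29**2 = 841)
H(O) = 12 + 6*O**2
S(I, J) = 4243698 (S(I, J) = 12 + 6*841**2 = 12 + 6*707281 = 12 + 4243686 = 4243698)
S(n(-10, 7), 50 - 1*(-47)) - 1*(-38370) = 4243698 - 1*(-38370) = 4243698 + 38370 = 4282068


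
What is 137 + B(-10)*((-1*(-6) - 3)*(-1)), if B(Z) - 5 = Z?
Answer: 152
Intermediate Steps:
B(Z) = 5 + Z
137 + B(-10)*((-1*(-6) - 3)*(-1)) = 137 + (5 - 10)*((-1*(-6) - 3)*(-1)) = 137 - 5*(6 - 3)*(-1) = 137 - 15*(-1) = 137 - 5*(-3) = 137 + 15 = 152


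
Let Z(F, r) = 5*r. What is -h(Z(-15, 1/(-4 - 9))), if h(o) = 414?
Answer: -414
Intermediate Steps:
-h(Z(-15, 1/(-4 - 9))) = -1*414 = -414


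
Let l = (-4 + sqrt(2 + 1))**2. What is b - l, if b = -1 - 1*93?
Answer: -113 + 8*sqrt(3) ≈ -99.144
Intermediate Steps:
b = -94 (b = -1 - 93 = -94)
l = (-4 + sqrt(3))**2 ≈ 5.1436
b - l = -94 - (4 - sqrt(3))**2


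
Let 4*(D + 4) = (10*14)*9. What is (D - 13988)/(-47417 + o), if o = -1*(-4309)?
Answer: 13677/43108 ≈ 0.31727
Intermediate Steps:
D = 311 (D = -4 + ((10*14)*9)/4 = -4 + (140*9)/4 = -4 + (¼)*1260 = -4 + 315 = 311)
o = 4309
(D - 13988)/(-47417 + o) = (311 - 13988)/(-47417 + 4309) = -13677/(-43108) = -13677*(-1/43108) = 13677/43108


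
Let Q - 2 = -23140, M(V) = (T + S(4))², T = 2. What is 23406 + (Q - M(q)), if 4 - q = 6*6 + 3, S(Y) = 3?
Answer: 243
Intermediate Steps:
q = -35 (q = 4 - (6*6 + 3) = 4 - (36 + 3) = 4 - 1*39 = 4 - 39 = -35)
M(V) = 25 (M(V) = (2 + 3)² = 5² = 25)
Q = -23138 (Q = 2 - 23140 = -23138)
23406 + (Q - M(q)) = 23406 + (-23138 - 1*25) = 23406 + (-23138 - 25) = 23406 - 23163 = 243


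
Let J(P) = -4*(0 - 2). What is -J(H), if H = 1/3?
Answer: -8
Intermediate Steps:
H = 1/3 ≈ 0.33333
J(P) = 8 (J(P) = -4*(-2) = 8)
-J(H) = -1*8 = -8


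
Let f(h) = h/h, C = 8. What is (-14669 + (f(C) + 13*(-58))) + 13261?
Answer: -2161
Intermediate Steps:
f(h) = 1
(-14669 + (f(C) + 13*(-58))) + 13261 = (-14669 + (1 + 13*(-58))) + 13261 = (-14669 + (1 - 754)) + 13261 = (-14669 - 753) + 13261 = -15422 + 13261 = -2161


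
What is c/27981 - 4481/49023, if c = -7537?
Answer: -54985468/152412507 ≈ -0.36077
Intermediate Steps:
c/27981 - 4481/49023 = -7537/27981 - 4481/49023 = -54985468/152412507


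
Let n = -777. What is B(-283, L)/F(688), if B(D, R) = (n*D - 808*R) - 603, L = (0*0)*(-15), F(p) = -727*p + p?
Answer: -9137/20812 ≈ -0.43903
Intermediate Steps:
F(p) = -726*p
L = 0 (L = 0*(-15) = 0)
B(D, R) = -603 - 808*R - 777*D (B(D, R) = (-777*D - 808*R) - 603 = (-808*R - 777*D) - 603 = -603 - 808*R - 777*D)
B(-283, L)/F(688) = (-603 - 808*0 - 777*(-283))/((-726*688)) = (-603 + 0 + 219891)/(-499488) = 219288*(-1/499488) = -9137/20812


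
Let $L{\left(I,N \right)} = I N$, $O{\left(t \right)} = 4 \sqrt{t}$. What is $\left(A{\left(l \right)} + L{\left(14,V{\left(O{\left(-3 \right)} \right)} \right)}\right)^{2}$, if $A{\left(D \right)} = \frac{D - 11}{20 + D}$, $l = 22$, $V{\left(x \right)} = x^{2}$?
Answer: $\frac{795973369}{1764} \approx 4.5123 \cdot 10^{5}$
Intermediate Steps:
$A{\left(D \right)} = \frac{-11 + D}{20 + D}$
$\left(A{\left(l \right)} + L{\left(14,V{\left(O{\left(-3 \right)} \right)} \right)}\right)^{2} = \left(\frac{-11 + 22}{20 + 22} + 14 \left(4 \sqrt{-3}\right)^{2}\right)^{2} = \left(\frac{1}{42} \cdot 11 + 14 \left(4 i \sqrt{3}\right)^{2}\right)^{2} = \left(\frac{11}{42} + 14 \left(-48\right)\right)^{2} = \left(\frac{11}{42} - 672\right)^{2} = \left(- \frac{28213}{42}\right)^{2} = \frac{795973369}{1764}$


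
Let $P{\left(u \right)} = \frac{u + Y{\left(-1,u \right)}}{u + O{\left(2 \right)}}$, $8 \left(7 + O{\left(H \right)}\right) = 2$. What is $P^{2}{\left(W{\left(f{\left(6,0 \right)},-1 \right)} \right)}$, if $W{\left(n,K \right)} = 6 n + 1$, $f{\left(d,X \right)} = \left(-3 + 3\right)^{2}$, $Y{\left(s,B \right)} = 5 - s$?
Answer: $\frac{784}{529} \approx 1.482$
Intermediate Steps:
$O{\left(H \right)} = - \frac{27}{4}$ ($O{\left(H \right)} = -7 + \frac{1}{8} \cdot 2 = -7 + \frac{1}{4} = - \frac{27}{4}$)
$f{\left(d,X \right)} = 0$ ($f{\left(d,X \right)} = 0^{2} = 0$)
$W{\left(n,K \right)} = 1 + 6 n$
$P{\left(u \right)} = \frac{6 + u}{- \frac{27}{4} + u}$ ($P{\left(u \right)} = \frac{u + \left(5 - -1\right)}{u - \frac{27}{4}} = \frac{u + \left(5 + 1\right)}{- \frac{27}{4} + u} = \frac{u + 6}{- \frac{27}{4} + u} = \frac{6 + u}{- \frac{27}{4} + u}$)
$P^{2}{\left(W{\left(f{\left(6,0 \right)},-1 \right)} \right)} = \left(\frac{4 \left(6 + \left(1 + 6 \cdot 0\right)\right)}{-27 + 4 \left(1 + 6 \cdot 0\right)}\right)^{2} = \left(\frac{4 \left(6 + \left(1 + 0\right)\right)}{-27 + 4 \left(1 + 0\right)}\right)^{2} = \left(\frac{4 \left(6 + 1\right)}{-27 + 4 \cdot 1}\right)^{2} = \left(4 \frac{1}{-27 + 4} \cdot 7\right)^{2} = \left(4 \frac{1}{-23} \cdot 7\right)^{2} = \left(4 \left(- \frac{1}{23}\right) 7\right)^{2} = \left(- \frac{28}{23}\right)^{2} = \frac{784}{529}$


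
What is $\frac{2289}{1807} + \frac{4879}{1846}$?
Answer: $\frac{1003219}{256594} \approx 3.9098$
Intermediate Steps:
$\frac{2289}{1807} + \frac{4879}{1846} = \frac{1003219}{256594}$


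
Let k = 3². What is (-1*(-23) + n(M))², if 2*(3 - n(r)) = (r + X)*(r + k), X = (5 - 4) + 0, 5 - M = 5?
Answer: 1849/4 ≈ 462.25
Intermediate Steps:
M = 0 (M = 5 - 1*5 = 5 - 5 = 0)
X = 1 (X = 1 + 0 = 1)
k = 9
n(r) = 3 - (1 + r)*(9 + r)/2 (n(r) = 3 - (r + 1)*(r + 9)/2 = 3 - (1 + r)*(9 + r)/2)
(-1*(-23) + n(M))² = (-1*(-23) + (-3/2 - 5*0 - ½*0²))² = (23 + (-3/2 + 0 - ½*0))² = (23 + (-3/2 + 0 + 0))² = (23 - 3/2)² = (43/2)² = 1849/4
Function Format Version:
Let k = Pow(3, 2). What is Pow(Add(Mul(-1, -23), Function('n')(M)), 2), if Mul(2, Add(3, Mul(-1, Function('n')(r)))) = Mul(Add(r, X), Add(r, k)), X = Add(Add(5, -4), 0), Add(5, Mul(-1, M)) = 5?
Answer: Rational(1849, 4) ≈ 462.25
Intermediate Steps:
M = 0 (M = Add(5, Mul(-1, 5)) = Add(5, -5) = 0)
X = 1 (X = Add(1, 0) = 1)
k = 9
Function('n')(r) = Add(3, Mul(Rational(-1, 2), Add(1, r), Add(9, r))) (Function('n')(r) = Add(3, Mul(Rational(-1, 2), Mul(Add(r, 1), Add(r, 9)))) = Add(3, Mul(Rational(-1, 2), Mul(Add(1, r), Add(9, r)))) = Add(3, Mul(Rational(-1, 2), Add(1, r), Add(9, r))))
Pow(Add(Mul(-1, -23), Function('n')(M)), 2) = Pow(Add(Mul(-1, -23), Add(Rational(-3, 2), Mul(-5, 0), Mul(Rational(-1, 2), Pow(0, 2)))), 2) = Pow(Add(23, Add(Rational(-3, 2), 0, Mul(Rational(-1, 2), 0))), 2) = Pow(Add(23, Add(Rational(-3, 2), 0, 0)), 2) = Pow(Add(23, Rational(-3, 2)), 2) = Pow(Rational(43, 2), 2) = Rational(1849, 4)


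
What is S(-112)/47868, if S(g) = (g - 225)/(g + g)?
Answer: 337/10722432 ≈ 3.1429e-5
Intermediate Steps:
S(g) = (-225 + g)/(2*g) (S(g) = (-225 + g)/((2*g)) = (-225 + g)*(1/(2*g)) = (-225 + g)/(2*g))
S(-112)/47868 = ((½)*(-225 - 112)/(-112))/47868 = ((½)*(-1/112)*(-337))*(1/47868) = (337/224)*(1/47868) = 337/10722432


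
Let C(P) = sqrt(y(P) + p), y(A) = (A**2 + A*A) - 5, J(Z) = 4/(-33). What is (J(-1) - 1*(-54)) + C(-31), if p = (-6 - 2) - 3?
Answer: 1778/33 + sqrt(1906) ≈ 97.536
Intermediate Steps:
J(Z) = -4/33 (J(Z) = 4*(-1/33) = -4/33)
p = -11 (p = -8 - 3 = -11)
y(A) = -5 + 2*A**2 (y(A) = (A**2 + A**2) - 5 = 2*A**2 - 5 = -5 + 2*A**2)
C(P) = sqrt(-16 + 2*P**2) (C(P) = sqrt((-5 + 2*P**2) - 11) = sqrt(-16 + 2*P**2))
(J(-1) - 1*(-54)) + C(-31) = (-4/33 - 1*(-54)) + sqrt(-16 + 2*(-31)**2) = (-4/33 + 54) + sqrt(-16 + 2*961) = 1778/33 + sqrt(-16 + 1922) = 1778/33 + sqrt(1906)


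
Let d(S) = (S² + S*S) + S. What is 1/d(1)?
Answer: ⅓ ≈ 0.33333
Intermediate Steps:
d(S) = S + 2*S² (d(S) = (S² + S²) + S = 2*S² + S = S + 2*S²)
1/d(1) = 1/(1*(1 + 2*1)) = 1/(1*(1 + 2)) = 1/(1*3) = 1/3 = ⅓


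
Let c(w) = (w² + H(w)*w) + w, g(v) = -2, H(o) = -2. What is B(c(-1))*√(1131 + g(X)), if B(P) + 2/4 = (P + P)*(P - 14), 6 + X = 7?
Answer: -97*√1129/2 ≈ -1629.6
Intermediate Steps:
X = 1 (X = -6 + 7 = 1)
c(w) = w² - w (c(w) = (w² - 2*w) + w = w² - w)
B(P) = -½ + 2*P*(-14 + P) (B(P) = -½ + (P + P)*(P - 14) = -½ + (2*P)*(-14 + P) = -½ + 2*P*(-14 + P))
B(c(-1))*√(1131 + g(X)) = (-½ - (-28)*(-1 - 1) + 2*(-(-1 - 1))²)*√(1131 - 2) = (-½ - (-28)*(-2) + 2*(-1*(-2))²)*√1129 = (-½ - 28*2 + 2*2²)*√1129 = (-½ - 56 + 2*4)*√1129 = (-½ - 56 + 8)*√1129 = -97*√1129/2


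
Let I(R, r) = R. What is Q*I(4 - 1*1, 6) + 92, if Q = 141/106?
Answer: 10175/106 ≈ 95.991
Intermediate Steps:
Q = 141/106 (Q = 141*(1/106) = 141/106 ≈ 1.3302)
Q*I(4 - 1*1, 6) + 92 = 141*(4 - 1*1)/106 + 92 = 141*(4 - 1)/106 + 92 = (141/106)*3 + 92 = 423/106 + 92 = 10175/106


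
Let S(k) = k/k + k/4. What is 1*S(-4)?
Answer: 0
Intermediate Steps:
S(k) = 1 + k/4 (S(k) = 1 + k*(¼) = 1 + k/4)
1*S(-4) = 1*(1 + (¼)*(-4)) = 1*(1 - 1) = 1*0 = 0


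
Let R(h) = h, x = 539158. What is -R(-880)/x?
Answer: 440/269579 ≈ 0.0016322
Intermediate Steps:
-R(-880)/x = -(-880)/539158 = -1*(-440/269579) = 440/269579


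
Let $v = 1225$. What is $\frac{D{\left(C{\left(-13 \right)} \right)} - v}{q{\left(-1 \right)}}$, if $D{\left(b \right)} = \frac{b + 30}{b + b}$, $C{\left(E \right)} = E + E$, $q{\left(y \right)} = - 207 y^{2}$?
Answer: $\frac{15926}{2691} \approx 5.9182$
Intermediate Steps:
$C{\left(E \right)} = 2 E$
$D{\left(b \right)} = \frac{30 + b}{2 b}$
$\frac{D{\left(C{\left(-13 \right)} \right)} - v}{q{\left(-1 \right)}} = \frac{\frac{30 + 2 \left(-13\right)}{2 \cdot 2 \left(-13\right)} - 1225}{\left(-207\right) \left(-1\right)^{2}} = \frac{\frac{30 - 26}{2 \left(-26\right)} - 1225}{\left(-207\right) 1} = \frac{\frac{1}{2} \left(- \frac{1}{26}\right) 4 - 1225}{-207} = \left(- \frac{1}{13} - 1225\right) \left(- \frac{1}{207}\right) = \left(- \frac{15926}{13}\right) \left(- \frac{1}{207}\right) = \frac{15926}{2691}$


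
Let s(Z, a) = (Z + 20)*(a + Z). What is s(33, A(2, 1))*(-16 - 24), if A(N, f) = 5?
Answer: -80560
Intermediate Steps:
s(Z, a) = (20 + Z)*(Z + a)
s(33, A(2, 1))*(-16 - 24) = (33² + 20*33 + 20*5 + 33*5)*(-16 - 24) = (1089 + 660 + 100 + 165)*(-40) = 2014*(-40) = -80560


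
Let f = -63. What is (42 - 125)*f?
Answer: 5229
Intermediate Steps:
(42 - 125)*f = (42 - 125)*(-63) = -83*(-63) = 5229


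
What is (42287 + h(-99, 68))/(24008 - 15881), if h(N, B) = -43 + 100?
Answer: 42344/8127 ≈ 5.2103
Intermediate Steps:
h(N, B) = 57
(42287 + h(-99, 68))/(24008 - 15881) = (42287 + 57)/(24008 - 15881) = 42344/8127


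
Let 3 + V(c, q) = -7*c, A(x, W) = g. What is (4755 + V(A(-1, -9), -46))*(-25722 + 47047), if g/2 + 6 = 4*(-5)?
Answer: 109098700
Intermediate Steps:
g = -52 (g = -12 + 2*(4*(-5)) = -12 + 2*(-20) = -12 - 40 = -52)
A(x, W) = -52
V(c, q) = -3 - 7*c
(4755 + V(A(-1, -9), -46))*(-25722 + 47047) = (4755 + (-3 - 7*(-52)))*(-25722 + 47047) = (4755 + (-3 + 364))*21325 = (4755 + 361)*21325 = 5116*21325 = 109098700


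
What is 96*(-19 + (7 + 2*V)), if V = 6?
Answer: 0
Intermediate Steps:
96*(-19 + (7 + 2*V)) = 96*(-19 + (7 + 2*6)) = 96*(-19 + (7 + 12)) = 96*(-19 + 19) = 96*0 = 0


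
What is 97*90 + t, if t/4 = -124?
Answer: 8234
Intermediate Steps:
t = -496 (t = 4*(-124) = -496)
97*90 + t = 97*90 - 496 = 8730 - 496 = 8234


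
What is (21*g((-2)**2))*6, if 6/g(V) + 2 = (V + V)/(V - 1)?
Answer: 1134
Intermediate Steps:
g(V) = 6/(-2 + 2*V/(-1 + V)) (g(V) = 6/(-2 + (V + V)/(V - 1)) = 6/(-2 + (2*V)/(-1 + V)) = 6/(-2 + 2*V/(-1 + V)))
(21*g((-2)**2))*6 = (21*(-3 + 3*(-2)**2))*6 = (21*(-3 + 3*4))*6 = (21*(-3 + 12))*6 = (21*9)*6 = 189*6 = 1134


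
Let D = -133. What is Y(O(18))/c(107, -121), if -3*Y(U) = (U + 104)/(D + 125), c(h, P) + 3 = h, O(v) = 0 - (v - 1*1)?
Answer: 29/832 ≈ 0.034856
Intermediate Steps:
O(v) = 1 - v (O(v) = 0 - (v - 1) = 0 - (-1 + v) = 0 + (1 - v) = 1 - v)
c(h, P) = -3 + h
Y(U) = 13/3 + U/24 (Y(U) = -(U + 104)/(3*(-133 + 125)) = -(104 + U)/(3*(-8)) = -(104 + U)*(-1)/(3*8) = -(-13 - U/8)/3 = 13/3 + U/24)
Y(O(18))/c(107, -121) = (13/3 + (1 - 1*18)/24)/(-3 + 107) = (13/3 + (1 - 18)/24)/104 = (13/3 + (1/24)*(-17))*(1/104) = (13/3 - 17/24)*(1/104) = (29/8)*(1/104) = 29/832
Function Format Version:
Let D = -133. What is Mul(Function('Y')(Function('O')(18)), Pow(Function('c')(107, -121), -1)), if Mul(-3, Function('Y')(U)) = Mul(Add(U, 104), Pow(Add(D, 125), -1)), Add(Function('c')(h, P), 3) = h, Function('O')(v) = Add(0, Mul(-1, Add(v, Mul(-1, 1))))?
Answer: Rational(29, 832) ≈ 0.034856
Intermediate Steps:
Function('O')(v) = Add(1, Mul(-1, v)) (Function('O')(v) = Add(0, Mul(-1, Add(v, -1))) = Add(0, Mul(-1, Add(-1, v))) = Add(0, Add(1, Mul(-1, v))) = Add(1, Mul(-1, v)))
Function('c')(h, P) = Add(-3, h)
Function('Y')(U) = Add(Rational(13, 3), Mul(Rational(1, 24), U)) (Function('Y')(U) = Mul(Rational(-1, 3), Mul(Add(U, 104), Pow(Add(-133, 125), -1))) = Mul(Rational(-1, 3), Mul(Add(104, U), Pow(-8, -1))) = Mul(Rational(-1, 3), Mul(Add(104, U), Rational(-1, 8))) = Mul(Rational(-1, 3), Add(-13, Mul(Rational(-1, 8), U))) = Add(Rational(13, 3), Mul(Rational(1, 24), U)))
Mul(Function('Y')(Function('O')(18)), Pow(Function('c')(107, -121), -1)) = Mul(Add(Rational(13, 3), Mul(Rational(1, 24), Add(1, Mul(-1, 18)))), Pow(Add(-3, 107), -1)) = Mul(Add(Rational(13, 3), Mul(Rational(1, 24), Add(1, -18))), Pow(104, -1)) = Mul(Add(Rational(13, 3), Mul(Rational(1, 24), -17)), Rational(1, 104)) = Mul(Add(Rational(13, 3), Rational(-17, 24)), Rational(1, 104)) = Mul(Rational(29, 8), Rational(1, 104)) = Rational(29, 832)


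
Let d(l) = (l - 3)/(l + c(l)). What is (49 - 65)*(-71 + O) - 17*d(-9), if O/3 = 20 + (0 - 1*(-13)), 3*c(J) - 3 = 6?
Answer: -482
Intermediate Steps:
c(J) = 3 (c(J) = 1 + (⅓)*6 = 1 + 2 = 3)
d(l) = (-3 + l)/(3 + l) (d(l) = (l - 3)/(l + 3) = (-3 + l)/(3 + l))
O = 99 (O = 3*(20 + (0 - 1*(-13))) = 3*(20 + (0 + 13)) = 3*(20 + 13) = 3*33 = 99)
(49 - 65)*(-71 + O) - 17*d(-9) = (49 - 65)*(-71 + 99) - 17*(-3 - 9)/(3 - 9) = -16*28 - 17*(-12)/(-6) = -448 - (-17)*(-12)/6 = -448 - 17*2 = -448 - 34 = -482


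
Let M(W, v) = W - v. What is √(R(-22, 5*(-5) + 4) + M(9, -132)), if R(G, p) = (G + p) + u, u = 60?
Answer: √158 ≈ 12.570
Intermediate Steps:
R(G, p) = 60 + G + p (R(G, p) = (G + p) + 60 = 60 + G + p)
√(R(-22, 5*(-5) + 4) + M(9, -132)) = √((60 - 22 + (5*(-5) + 4)) + (9 - 1*(-132))) = √((60 - 22 + (-25 + 4)) + (9 + 132)) = √((60 - 22 - 21) + 141) = √(17 + 141) = √158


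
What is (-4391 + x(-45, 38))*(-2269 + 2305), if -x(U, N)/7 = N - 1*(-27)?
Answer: -174456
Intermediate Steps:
x(U, N) = -189 - 7*N (x(U, N) = -7*(N - 1*(-27)) = -7*(N + 27) = -7*(27 + N) = -189 - 7*N)
(-4391 + x(-45, 38))*(-2269 + 2305) = (-4391 + (-189 - 7*38))*(-2269 + 2305) = (-4391 + (-189 - 266))*36 = (-4391 - 455)*36 = -4846*36 = -174456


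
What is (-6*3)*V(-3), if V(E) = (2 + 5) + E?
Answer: -72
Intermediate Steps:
V(E) = 7 + E
(-6*3)*V(-3) = (-6*3)*(7 - 3) = -18*4 = -72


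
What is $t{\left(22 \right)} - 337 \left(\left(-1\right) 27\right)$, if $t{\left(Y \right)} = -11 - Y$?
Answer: $9066$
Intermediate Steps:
$t{\left(22 \right)} - 337 \left(\left(-1\right) 27\right) = \left(-11 - 22\right) - 337 \left(\left(-1\right) 27\right) = \left(-11 - 22\right) - -9099 = -33 + 9099 = 9066$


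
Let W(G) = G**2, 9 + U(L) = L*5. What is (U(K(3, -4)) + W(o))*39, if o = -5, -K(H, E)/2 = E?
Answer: 2184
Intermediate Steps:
K(H, E) = -2*E
U(L) = -9 + 5*L (U(L) = -9 + L*5 = -9 + 5*L)
(U(K(3, -4)) + W(o))*39 = ((-9 + 5*(-2*(-4))) + (-5)**2)*39 = ((-9 + 5*8) + 25)*39 = ((-9 + 40) + 25)*39 = (31 + 25)*39 = 56*39 = 2184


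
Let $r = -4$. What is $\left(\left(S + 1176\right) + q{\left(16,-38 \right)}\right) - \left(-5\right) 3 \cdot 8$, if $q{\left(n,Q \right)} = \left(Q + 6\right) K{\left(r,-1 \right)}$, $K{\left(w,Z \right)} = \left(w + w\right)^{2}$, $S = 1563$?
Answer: $811$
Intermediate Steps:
$K{\left(w,Z \right)} = 4 w^{2}$ ($K{\left(w,Z \right)} = \left(2 w\right)^{2} = 4 w^{2}$)
$q{\left(n,Q \right)} = 384 + 64 Q$ ($q{\left(n,Q \right)} = \left(Q + 6\right) 4 \left(-4\right)^{2} = \left(6 + Q\right) 4 \cdot 16 = \left(6 + Q\right) 64 = 384 + 64 Q$)
$\left(\left(S + 1176\right) + q{\left(16,-38 \right)}\right) - \left(-5\right) 3 \cdot 8 = \left(\left(1563 + 1176\right) + \left(384 + 64 \left(-38\right)\right)\right) - \left(-5\right) 3 \cdot 8 = \left(2739 + \left(384 - 2432\right)\right) - \left(-15\right) 8 = \left(2739 - 2048\right) - -120 = 691 + 120 = 811$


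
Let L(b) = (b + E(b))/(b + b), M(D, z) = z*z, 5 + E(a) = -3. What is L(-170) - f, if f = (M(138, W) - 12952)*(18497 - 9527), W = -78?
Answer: 10473013289/170 ≈ 6.1606e+7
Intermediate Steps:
E(a) = -8 (E(a) = -5 - 3 = -8)
M(D, z) = z²
L(b) = (-8 + b)/(2*b) (L(b) = (b - 8)/(b + b) = (-8 + b)/((2*b)) = (-8 + b)*(1/(2*b)) = (-8 + b)/(2*b))
f = -61605960 (f = ((-78)² - 12952)*(18497 - 9527) = (6084 - 12952)*8970 = -6868*8970 = -61605960)
L(-170) - f = (½)*(-8 - 170)/(-170) - 1*(-61605960) = (½)*(-1/170)*(-178) + 61605960 = 89/170 + 61605960 = 10473013289/170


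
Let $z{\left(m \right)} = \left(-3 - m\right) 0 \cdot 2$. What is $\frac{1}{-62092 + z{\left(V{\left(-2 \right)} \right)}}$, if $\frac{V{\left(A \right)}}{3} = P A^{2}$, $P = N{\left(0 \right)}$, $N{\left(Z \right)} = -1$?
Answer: $- \frac{1}{62092} \approx -1.6105 \cdot 10^{-5}$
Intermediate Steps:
$P = -1$
$V{\left(A \right)} = - 3 A^{2}$ ($V{\left(A \right)} = 3 \left(- A^{2}\right) = - 3 A^{2}$)
$z{\left(m \right)} = 0$ ($z{\left(m \right)} = 0 \cdot 2 = 0$)
$\frac{1}{-62092 + z{\left(V{\left(-2 \right)} \right)}} = \frac{1}{-62092 + 0} = \frac{1}{-62092} = - \frac{1}{62092}$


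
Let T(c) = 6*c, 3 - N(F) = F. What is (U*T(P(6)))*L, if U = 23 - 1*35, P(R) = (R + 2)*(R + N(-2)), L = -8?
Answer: 50688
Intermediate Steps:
N(F) = 3 - F
P(R) = (2 + R)*(5 + R) (P(R) = (R + 2)*(R + (3 - 1*(-2))) = (2 + R)*(R + (3 + 2)) = (2 + R)*(R + 5) = (2 + R)*(5 + R))
U = -12 (U = 23 - 35 = -12)
(U*T(P(6)))*L = -72*(10 + 6**2 + 7*6)*(-8) = -72*(10 + 36 + 42)*(-8) = -72*88*(-8) = -12*528*(-8) = -6336*(-8) = 50688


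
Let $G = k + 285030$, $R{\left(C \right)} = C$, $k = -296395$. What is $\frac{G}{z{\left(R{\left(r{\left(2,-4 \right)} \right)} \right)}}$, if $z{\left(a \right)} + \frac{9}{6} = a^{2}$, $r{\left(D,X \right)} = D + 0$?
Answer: $-4546$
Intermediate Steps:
$r{\left(D,X \right)} = D$
$z{\left(a \right)} = - \frac{3}{2} + a^{2}$
$G = -11365$ ($G = -296395 + 285030 = -11365$)
$\frac{G}{z{\left(R{\left(r{\left(2,-4 \right)} \right)} \right)}} = - \frac{11365}{- \frac{3}{2} + 2^{2}} = - \frac{11365}{- \frac{3}{2} + 4} = - \frac{11365}{\frac{5}{2}} = \left(-11365\right) \frac{2}{5} = -4546$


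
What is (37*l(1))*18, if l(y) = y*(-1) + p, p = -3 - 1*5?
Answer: -5994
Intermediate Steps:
p = -8 (p = -3 - 5 = -8)
l(y) = -8 - y (l(y) = y*(-1) - 8 = -y - 8 = -8 - y)
(37*l(1))*18 = (37*(-8 - 1*1))*18 = (37*(-8 - 1))*18 = (37*(-9))*18 = -333*18 = -5994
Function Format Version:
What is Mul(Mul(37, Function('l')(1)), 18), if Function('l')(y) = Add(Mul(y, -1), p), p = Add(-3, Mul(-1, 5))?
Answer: -5994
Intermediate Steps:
p = -8 (p = Add(-3, -5) = -8)
Function('l')(y) = Add(-8, Mul(-1, y)) (Function('l')(y) = Add(Mul(y, -1), -8) = Add(Mul(-1, y), -8) = Add(-8, Mul(-1, y)))
Mul(Mul(37, Function('l')(1)), 18) = Mul(Mul(37, Add(-8, Mul(-1, 1))), 18) = Mul(Mul(37, Add(-8, -1)), 18) = Mul(Mul(37, -9), 18) = Mul(-333, 18) = -5994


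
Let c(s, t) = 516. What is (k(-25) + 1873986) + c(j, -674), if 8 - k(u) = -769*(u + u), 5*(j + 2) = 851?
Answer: 1836060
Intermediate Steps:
j = 841/5 (j = -2 + (⅕)*851 = -2 + 851/5 = 841/5 ≈ 168.20)
k(u) = 8 + 1538*u (k(u) = 8 - (-769)*(u + u) = 8 - (-769)*2*u = 8 - (-1538)*u = 8 + 1538*u)
(k(-25) + 1873986) + c(j, -674) = ((8 + 1538*(-25)) + 1873986) + 516 = ((8 - 38450) + 1873986) + 516 = (-38442 + 1873986) + 516 = 1835544 + 516 = 1836060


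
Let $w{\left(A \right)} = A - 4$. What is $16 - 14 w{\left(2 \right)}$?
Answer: $44$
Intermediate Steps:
$w{\left(A \right)} = -4 + A$
$16 - 14 w{\left(2 \right)} = 16 - 14 \left(-4 + 2\right) = 16 - -28 = 16 + 28 = 44$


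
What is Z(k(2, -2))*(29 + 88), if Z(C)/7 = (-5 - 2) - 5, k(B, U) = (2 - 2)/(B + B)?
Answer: -9828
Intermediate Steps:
k(B, U) = 0 (k(B, U) = 0/((2*B)) = 0*(1/(2*B)) = 0)
Z(C) = -84 (Z(C) = 7*((-5 - 2) - 5) = 7*(-7 - 5) = 7*(-12) = -84)
Z(k(2, -2))*(29 + 88) = -84*(29 + 88) = -84*117 = -9828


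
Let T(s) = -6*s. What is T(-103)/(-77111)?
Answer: -618/77111 ≈ -0.0080144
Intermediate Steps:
T(-103)/(-77111) = -6*(-103)/(-77111) = 618*(-1/77111) = -618/77111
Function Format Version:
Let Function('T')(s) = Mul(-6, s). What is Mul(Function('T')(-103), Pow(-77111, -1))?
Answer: Rational(-618, 77111) ≈ -0.0080144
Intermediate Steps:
Mul(Function('T')(-103), Pow(-77111, -1)) = Mul(Mul(-6, -103), Pow(-77111, -1)) = Mul(618, Rational(-1, 77111)) = Rational(-618, 77111)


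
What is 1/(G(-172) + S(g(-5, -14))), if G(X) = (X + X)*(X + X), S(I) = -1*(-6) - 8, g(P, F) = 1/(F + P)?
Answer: 1/118334 ≈ 8.4507e-6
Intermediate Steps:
S(I) = -2 (S(I) = 6 - 8 = -2)
G(X) = 4*X² (G(X) = (2*X)*(2*X) = 4*X²)
1/(G(-172) + S(g(-5, -14))) = 1/(4*(-172)² - 2) = 1/(4*29584 - 2) = 1/(118336 - 2) = 1/118334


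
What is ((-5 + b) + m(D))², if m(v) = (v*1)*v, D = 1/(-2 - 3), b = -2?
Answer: 30276/625 ≈ 48.442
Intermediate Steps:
D = -⅕ (D = 1/(-5) = -⅕ ≈ -0.20000)
m(v) = v² (m(v) = v*v = v²)
((-5 + b) + m(D))² = ((-5 - 2) + (-⅕)²)² = (-7 + 1/25)² = (-174/25)² = 30276/625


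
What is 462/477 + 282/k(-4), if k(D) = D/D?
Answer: 44992/159 ≈ 282.97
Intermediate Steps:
k(D) = 1
462/477 + 282/k(-4) = 462/477 + 282/1 = 462*(1/477) + 282*1 = 154/159 + 282 = 44992/159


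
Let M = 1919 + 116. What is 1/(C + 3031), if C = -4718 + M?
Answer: 1/348 ≈ 0.0028736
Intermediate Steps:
M = 2035
C = -2683 (C = -4718 + 2035 = -2683)
1/(C + 3031) = 1/(-2683 + 3031) = 1/348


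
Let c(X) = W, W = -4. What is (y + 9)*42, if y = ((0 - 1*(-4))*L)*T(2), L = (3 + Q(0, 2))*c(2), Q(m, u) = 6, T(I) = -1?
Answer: 6426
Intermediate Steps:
c(X) = -4
L = -36 (L = (3 + 6)*(-4) = 9*(-4) = -36)
y = 144 (y = ((0 - 1*(-4))*(-36))*(-1) = ((0 + 4)*(-36))*(-1) = (4*(-36))*(-1) = -144*(-1) = 144)
(y + 9)*42 = (144 + 9)*42 = 153*42 = 6426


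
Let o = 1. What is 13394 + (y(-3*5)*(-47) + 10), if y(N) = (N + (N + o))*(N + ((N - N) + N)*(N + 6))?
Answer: 176964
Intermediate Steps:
y(N) = (1 + 2*N)*(N + N*(6 + N)) (y(N) = (N + (N + 1))*(N + ((N - N) + N)*(N + 6)) = (N + (1 + N))*(N + (0 + N)*(6 + N)) = (1 + 2*N)*(N + N*(6 + N)))
13394 + (y(-3*5)*(-47) + 10) = 13394 + (((-3*5)*(7 + 2*(-3*5)² + 15*(-3*5)))*(-47) + 10) = 13394 + (-15*(7 + 2*(-15)² + 15*(-15))*(-47) + 10) = 13394 + (-15*(7 + 2*225 - 225)*(-47) + 10) = 13394 + (-15*(7 + 450 - 225)*(-47) + 10) = 13394 + (-15*232*(-47) + 10) = 13394 + (-3480*(-47) + 10) = 13394 + (163560 + 10) = 13394 + 163570 = 176964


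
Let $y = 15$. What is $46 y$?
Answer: $690$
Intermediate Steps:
$46 y = 46 \cdot 15 = 690$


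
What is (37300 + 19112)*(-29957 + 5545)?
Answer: -1377129744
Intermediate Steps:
(37300 + 19112)*(-29957 + 5545) = 56412*(-24412) = -1377129744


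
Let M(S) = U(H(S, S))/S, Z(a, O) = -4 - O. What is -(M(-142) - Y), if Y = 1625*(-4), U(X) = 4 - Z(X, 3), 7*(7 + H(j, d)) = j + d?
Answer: -922989/142 ≈ -6499.9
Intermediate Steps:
H(j, d) = -7 + d/7 + j/7 (H(j, d) = -7 + (j + d)/7 = -7 + (d + j)/7 = -7 + (d/7 + j/7) = -7 + d/7 + j/7)
U(X) = 11 (U(X) = 4 - (-4 - 1*3) = 4 - (-4 - 3) = 4 - 1*(-7) = 4 + 7 = 11)
Y = -6500
M(S) = 11/S
-(M(-142) - Y) = -(11/(-142) - 1*(-6500)) = -(11*(-1/142) + 6500) = -(-11/142 + 6500) = -1*922989/142 = -922989/142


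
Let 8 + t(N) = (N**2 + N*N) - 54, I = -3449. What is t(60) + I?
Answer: 3689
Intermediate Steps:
t(N) = -62 + 2*N**2 (t(N) = -8 + ((N**2 + N*N) - 54) = -8 + ((N**2 + N**2) - 54) = -8 + (2*N**2 - 54) = -8 + (-54 + 2*N**2) = -62 + 2*N**2)
t(60) + I = (-62 + 2*60**2) - 3449 = (-62 + 2*3600) - 3449 = (-62 + 7200) - 3449 = 7138 - 3449 = 3689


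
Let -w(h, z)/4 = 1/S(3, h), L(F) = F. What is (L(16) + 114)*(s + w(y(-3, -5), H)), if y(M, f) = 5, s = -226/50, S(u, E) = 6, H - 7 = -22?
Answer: -10114/15 ≈ -674.27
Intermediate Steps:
H = -15 (H = 7 - 22 = -15)
s = -113/25 (s = -226*1/50 = -113/25 ≈ -4.5200)
w(h, z) = -⅔ (w(h, z) = -4/6 = -4*⅙ = -⅔)
(L(16) + 114)*(s + w(y(-3, -5), H)) = (16 + 114)*(-113/25 - ⅔) = 130*(-389/75) = -10114/15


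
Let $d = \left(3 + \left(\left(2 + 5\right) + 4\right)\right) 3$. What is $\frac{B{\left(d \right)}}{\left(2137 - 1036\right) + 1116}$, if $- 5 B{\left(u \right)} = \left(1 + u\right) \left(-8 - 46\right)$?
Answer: $\frac{774}{3695} \approx 0.20947$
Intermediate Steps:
$d = 42$ ($d = \left(3 + \left(7 + 4\right)\right) 3 = \left(3 + 11\right) 3 = 14 \cdot 3 = 42$)
$B{\left(u \right)} = \frac{54}{5} + \frac{54 u}{5}$ ($B{\left(u \right)} = - \frac{\left(1 + u\right) \left(-8 - 46\right)}{5} = - \frac{\left(1 + u\right) \left(-54\right)}{5} = - \frac{-54 - 54 u}{5} = \frac{54}{5} + \frac{54 u}{5}$)
$\frac{B{\left(d \right)}}{\left(2137 - 1036\right) + 1116} = \frac{\frac{54}{5} + \frac{54}{5} \cdot 42}{\left(2137 - 1036\right) + 1116} = \frac{\frac{54}{5} + \frac{2268}{5}}{1101 + 1116} = \frac{2322}{5 \cdot 2217} = \frac{2322}{5} \cdot \frac{1}{2217} = \frac{774}{3695}$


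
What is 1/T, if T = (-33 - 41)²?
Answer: 1/5476 ≈ 0.00018262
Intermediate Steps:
T = 5476 (T = (-74)² = 5476)
1/T = 1/5476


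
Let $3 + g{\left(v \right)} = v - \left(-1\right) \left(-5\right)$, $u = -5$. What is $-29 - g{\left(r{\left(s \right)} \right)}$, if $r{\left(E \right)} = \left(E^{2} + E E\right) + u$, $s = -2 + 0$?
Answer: $-24$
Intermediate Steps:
$s = -2$
$r{\left(E \right)} = -5 + 2 E^{2}$ ($r{\left(E \right)} = \left(E^{2} + E E\right) - 5 = \left(E^{2} + E^{2}\right) - 5 = 2 E^{2} - 5 = -5 + 2 E^{2}$)
$g{\left(v \right)} = -8 + v$ ($g{\left(v \right)} = -3 + \left(v - \left(-1\right) \left(-5\right)\right) = -3 + \left(v - 5\right) = -3 + \left(-5 + v\right) = -8 + v$)
$-29 - g{\left(r{\left(s \right)} \right)} = -29 - \left(-8 - \left(5 - 2 \left(-2\right)^{2}\right)\right) = -29 - \left(-8 + \left(-5 + 2 \cdot 4\right)\right) = -29 - \left(-8 + \left(-5 + 8\right)\right) = -29 - \left(-8 + 3\right) = -29 - -5 = -29 + 5 = -24$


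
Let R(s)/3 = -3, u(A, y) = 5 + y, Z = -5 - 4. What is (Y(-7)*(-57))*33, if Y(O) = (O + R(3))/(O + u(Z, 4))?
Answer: 15048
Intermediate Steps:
Z = -9
R(s) = -9 (R(s) = 3*(-3) = -9)
Y(O) = (-9 + O)/(9 + O) (Y(O) = (O - 9)/(O + (5 + 4)) = (-9 + O)/(O + 9) = (-9 + O)/(9 + O))
(Y(-7)*(-57))*33 = (((-9 - 7)/(9 - 7))*(-57))*33 = ((-16/2)*(-57))*33 = (((½)*(-16))*(-57))*33 = -8*(-57)*33 = 456*33 = 15048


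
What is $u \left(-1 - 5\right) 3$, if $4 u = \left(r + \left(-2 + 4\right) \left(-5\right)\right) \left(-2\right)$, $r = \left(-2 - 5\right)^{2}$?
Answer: $351$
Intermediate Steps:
$r = 49$ ($r = \left(-7\right)^{2} = 49$)
$u = - \frac{39}{2}$ ($u = \frac{\left(49 + \left(-2 + 4\right) \left(-5\right)\right) \left(-2\right)}{4} = \frac{\left(49 + 2 \left(-5\right)\right) \left(-2\right)}{4} = \frac{\left(49 - 10\right) \left(-2\right)}{4} = \frac{39 \left(-2\right)}{4} = \frac{1}{4} \left(-78\right) = - \frac{39}{2} \approx -19.5$)
$u \left(-1 - 5\right) 3 = - \frac{39 \left(-1 - 5\right) 3}{2} = - \frac{39 \left(\left(-6\right) 3\right)}{2} = \left(- \frac{39}{2}\right) \left(-18\right) = 351$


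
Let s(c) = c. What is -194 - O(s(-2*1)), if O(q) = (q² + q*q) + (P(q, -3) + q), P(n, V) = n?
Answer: -198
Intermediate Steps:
O(q) = 2*q + 2*q² (O(q) = (q² + q*q) + (q + q) = (q² + q²) + 2*q = 2*q² + 2*q = 2*q + 2*q²)
-194 - O(s(-2*1)) = -194 - 2*(-2*1)*(1 - 2*1) = -194 - 2*(-2)*(1 - 2) = -194 - 2*(-2)*(-1) = -194 - 1*4 = -194 - 4 = -198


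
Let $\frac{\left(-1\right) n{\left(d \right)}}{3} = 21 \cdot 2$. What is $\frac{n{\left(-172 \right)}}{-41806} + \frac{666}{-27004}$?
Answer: $- \frac{6110073}{282232306} \approx -0.021649$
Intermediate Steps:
$n{\left(d \right)} = -126$ ($n{\left(d \right)} = - 3 \cdot 21 \cdot 2 = \left(-3\right) 42 = -126$)
$\frac{n{\left(-172 \right)}}{-41806} + \frac{666}{-27004} = - \frac{126}{-41806} + \frac{666}{-27004} = \left(-126\right) \left(- \frac{1}{41806}\right) + 666 \left(- \frac{1}{27004}\right) = \frac{63}{20903} - \frac{333}{13502} = - \frac{6110073}{282232306}$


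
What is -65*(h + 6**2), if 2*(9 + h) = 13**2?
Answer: -14495/2 ≈ -7247.5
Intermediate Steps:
h = 151/2 (h = -9 + (1/2)*13**2 = -9 + (1/2)*169 = -9 + 169/2 = 151/2 ≈ 75.500)
-65*(h + 6**2) = -65*(151/2 + 6**2) = -65*(151/2 + 36) = -65*223/2 = -14495/2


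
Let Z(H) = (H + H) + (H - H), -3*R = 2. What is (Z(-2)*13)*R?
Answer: 104/3 ≈ 34.667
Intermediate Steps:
R = -2/3 (R = -1/3*2 = -2/3 ≈ -0.66667)
Z(H) = 2*H (Z(H) = 2*H + 0 = 2*H)
(Z(-2)*13)*R = ((2*(-2))*13)*(-2/3) = -4*13*(-2/3) = -52*(-2/3) = 104/3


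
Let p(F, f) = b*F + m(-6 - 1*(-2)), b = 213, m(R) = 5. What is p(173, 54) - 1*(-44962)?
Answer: 81816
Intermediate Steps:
p(F, f) = 5 + 213*F (p(F, f) = 213*F + 5 = 5 + 213*F)
p(173, 54) - 1*(-44962) = (5 + 213*173) - 1*(-44962) = (5 + 36849) + 44962 = 36854 + 44962 = 81816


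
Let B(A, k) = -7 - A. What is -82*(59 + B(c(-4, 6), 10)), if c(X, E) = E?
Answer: -3772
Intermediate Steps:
-82*(59 + B(c(-4, 6), 10)) = -82*(59 + (-7 - 1*6)) = -82*(59 + (-7 - 6)) = -82*(59 - 13) = -82*46 = -3772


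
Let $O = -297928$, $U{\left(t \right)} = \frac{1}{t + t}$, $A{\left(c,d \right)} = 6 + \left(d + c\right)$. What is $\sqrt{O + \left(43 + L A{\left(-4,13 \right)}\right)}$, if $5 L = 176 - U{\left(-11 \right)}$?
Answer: $\frac{i \sqrt{143920722}}{22} \approx 545.3 i$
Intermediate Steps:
$A{\left(c,d \right)} = 6 + c + d$ ($A{\left(c,d \right)} = 6 + \left(c + d\right) = 6 + c + d$)
$U{\left(t \right)} = \frac{1}{2 t}$
$L = \frac{3873}{110}$ ($L = \frac{176 - \frac{1}{2 \left(-11\right)}}{5} = \frac{176 - \frac{1}{2} \left(- \frac{1}{11}\right)}{5} = \frac{176 - - \frac{1}{22}}{5} = \frac{176 + \frac{1}{22}}{5} = \frac{1}{5} \cdot \frac{3873}{22} = \frac{3873}{110} \approx 35.209$)
$\sqrt{O + \left(43 + L A{\left(-4,13 \right)}\right)} = \sqrt{-297928 + \left(43 + \frac{3873 \left(6 - 4 + 13\right)}{110}\right)} = \sqrt{-297928 + \left(43 + \frac{3873}{110} \cdot 15\right)} = \sqrt{-297928 + \left(43 + \frac{11619}{22}\right)} = \sqrt{-297928 + \frac{12565}{22}} = \sqrt{- \frac{6541851}{22}} = \frac{i \sqrt{143920722}}{22}$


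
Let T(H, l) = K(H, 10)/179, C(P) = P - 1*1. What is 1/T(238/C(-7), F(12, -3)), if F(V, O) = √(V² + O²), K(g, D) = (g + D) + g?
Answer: -358/99 ≈ -3.6162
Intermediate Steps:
K(g, D) = D + 2*g (K(g, D) = (D + g) + g = D + 2*g)
C(P) = -1 + P (C(P) = P - 1 = -1 + P)
F(V, O) = √(O² + V²)
T(H, l) = 10/179 + 2*H/179 (T(H, l) = (10 + 2*H)/179 = (10 + 2*H)*(1/179) = 10/179 + 2*H/179)
1/T(238/C(-7), F(12, -3)) = 1/(10/179 + 2*(238/(-1 - 7))/179) = 1/(10/179 + 2*(238/(-8))/179) = 1/(10/179 + 2*(238*(-⅛))/179) = 1/(10/179 + (2/179)*(-119/4)) = 1/(10/179 - 119/358) = 1/(-99/358) = -358/99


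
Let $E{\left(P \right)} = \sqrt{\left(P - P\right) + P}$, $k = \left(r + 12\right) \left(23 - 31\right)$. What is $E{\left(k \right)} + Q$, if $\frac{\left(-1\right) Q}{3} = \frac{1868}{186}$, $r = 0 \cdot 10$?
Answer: $- \frac{934}{31} + 4 i \sqrt{6} \approx -30.129 + 9.798 i$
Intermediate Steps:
$r = 0$
$k = -96$ ($k = \left(0 + 12\right) \left(23 - 31\right) = 12 \left(-8\right) = -96$)
$E{\left(P \right)} = \sqrt{P}$ ($E{\left(P \right)} = \sqrt{0 + P} = \sqrt{P}$)
$Q = - \frac{934}{31}$ ($Q = - 3 \cdot \frac{1868}{186} = - 3 \cdot 1868 \cdot \frac{1}{186} = \left(-3\right) \frac{934}{93} = - \frac{934}{31} \approx -30.129$)
$E{\left(k \right)} + Q = \sqrt{-96} - \frac{934}{31} = 4 i \sqrt{6} - \frac{934}{31} = - \frac{934}{31} + 4 i \sqrt{6}$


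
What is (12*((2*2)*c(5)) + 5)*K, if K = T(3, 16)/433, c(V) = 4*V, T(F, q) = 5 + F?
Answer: 7720/433 ≈ 17.829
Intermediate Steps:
K = 8/433 (K = (5 + 3)/433 = 8*(1/433) = 8/433 ≈ 0.018476)
(12*((2*2)*c(5)) + 5)*K = (12*((2*2)*(4*5)) + 5)*(8/433) = (12*(4*20) + 5)*(8/433) = (12*80 + 5)*(8/433) = (960 + 5)*(8/433) = 965*(8/433) = 7720/433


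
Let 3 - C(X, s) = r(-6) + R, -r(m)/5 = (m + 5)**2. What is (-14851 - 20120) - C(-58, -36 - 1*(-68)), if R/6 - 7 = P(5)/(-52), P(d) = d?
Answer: -908377/26 ≈ -34938.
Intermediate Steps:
r(m) = -5*(5 + m)**2 (r(m) = -5*(m + 5)**2 = -5*(5 + m)**2)
R = 1077/26 (R = 42 + 6*(5/(-52)) = 42 + 6*(5*(-1/52)) = 42 + 6*(-5/52) = 42 - 15/26 = 1077/26 ≈ 41.423)
C(X, s) = -869/26 (C(X, s) = 3 - (-5*(5 - 6)**2 + 1077/26) = 3 - (-5*(-1)**2 + 1077/26) = 3 - (-5*1 + 1077/26) = 3 - (-5 + 1077/26) = 3 - 1*947/26 = 3 - 947/26 = -869/26)
(-14851 - 20120) - C(-58, -36 - 1*(-68)) = (-14851 - 20120) - 1*(-869/26) = -34971 + 869/26 = -908377/26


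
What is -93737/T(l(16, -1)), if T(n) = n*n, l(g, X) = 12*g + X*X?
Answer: -93737/37249 ≈ -2.5165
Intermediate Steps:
l(g, X) = X**2 + 12*g (l(g, X) = 12*g + X**2 = X**2 + 12*g)
T(n) = n**2
-93737/T(l(16, -1)) = -93737/((-1)**2 + 12*16)**2 = -93737/(1 + 192)**2 = -93737/(193**2) = -93737/37249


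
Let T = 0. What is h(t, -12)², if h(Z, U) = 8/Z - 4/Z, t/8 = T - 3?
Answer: 1/36 ≈ 0.027778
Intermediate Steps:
t = -24 (t = 8*(0 - 3) = 8*(-3) = -24)
h(Z, U) = 4/Z
h(t, -12)² = (4/(-24))² = (4*(-1/24))² = (-⅙)² = 1/36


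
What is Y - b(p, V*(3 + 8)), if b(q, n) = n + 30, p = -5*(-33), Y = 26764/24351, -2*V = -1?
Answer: -1675393/48702 ≈ -34.401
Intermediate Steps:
V = ½ (V = -½*(-1) = ½ ≈ 0.50000)
Y = 26764/24351 (Y = 26764*(1/24351) = 26764/24351 ≈ 1.0991)
p = 165
b(q, n) = 30 + n
Y - b(p, V*(3 + 8)) = 26764/24351 - (30 + (3 + 8)/2) = 26764/24351 - (30 + (½)*11) = 26764/24351 - (30 + 11/2) = 26764/24351 - 1*71/2 = 26764/24351 - 71/2 = -1675393/48702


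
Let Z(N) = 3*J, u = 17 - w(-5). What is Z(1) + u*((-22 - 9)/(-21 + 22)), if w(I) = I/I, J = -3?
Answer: -505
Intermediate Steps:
w(I) = 1
u = 16 (u = 17 - 1*1 = 17 - 1 = 16)
Z(N) = -9 (Z(N) = 3*(-3) = -9)
Z(1) + u*((-22 - 9)/(-21 + 22)) = -9 + 16*((-22 - 9)/(-21 + 22)) = -9 + 16*(-31/1) = -9 + 16*(-31*1) = -9 + 16*(-31) = -9 - 496 = -505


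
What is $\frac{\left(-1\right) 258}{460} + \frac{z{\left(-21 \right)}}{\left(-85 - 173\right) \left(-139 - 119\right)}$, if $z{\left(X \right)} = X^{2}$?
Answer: $- \frac{471407}{850540} \approx -0.55424$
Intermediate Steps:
$\frac{\left(-1\right) 258}{460} + \frac{z{\left(-21 \right)}}{\left(-85 - 173\right) \left(-139 - 119\right)} = \frac{\left(-1\right) 258}{460} + \frac{\left(-21\right)^{2}}{\left(-85 - 173\right) \left(-139 - 119\right)} = \left(-258\right) \frac{1}{460} + \frac{441}{\left(-258\right) \left(-258\right)} = - \frac{129}{230} + \frac{441}{66564} = - \frac{129}{230} + 441 \cdot \frac{1}{66564} = - \frac{129}{230} + \frac{49}{7396} = - \frac{471407}{850540}$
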